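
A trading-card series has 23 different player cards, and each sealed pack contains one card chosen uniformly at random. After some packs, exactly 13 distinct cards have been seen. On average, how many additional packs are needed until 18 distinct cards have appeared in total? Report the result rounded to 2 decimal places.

14.85

The wait to go from k to k+1 distinct cards is geometric with mean 23/(23-k).
Sum over k = 13,...,17: E = 23/10 + 23/9 + 23/8 + 23/7 + 23/6 = 14.850.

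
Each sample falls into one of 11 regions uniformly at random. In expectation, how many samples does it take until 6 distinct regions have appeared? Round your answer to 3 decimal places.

Going from k to k+1 distinct takes a geometric number of samples with mean 11/(11-k).
Sum over k = 0,...,5: E = 11/11 + 11/10 + 11/9 + 11/8 + 11/7 + 11/6 = 8.1020.

8.102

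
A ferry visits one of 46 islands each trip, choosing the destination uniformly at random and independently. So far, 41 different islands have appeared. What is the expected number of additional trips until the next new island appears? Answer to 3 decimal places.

9.200

Each trip yields a new island with probability (46-41)/46 = 5/46, so the wait is geometric with mean 46/5.
E = 46/5 = 9.2000.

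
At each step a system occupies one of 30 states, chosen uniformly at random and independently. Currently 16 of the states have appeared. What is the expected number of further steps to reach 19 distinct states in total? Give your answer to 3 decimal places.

With k distinct states already seen, the next new one takes an expected 30/(30-k) steps.
Sum over k = 16,...,18: E = 30/14 + 30/13 + 30/12 = 6.9505.

6.951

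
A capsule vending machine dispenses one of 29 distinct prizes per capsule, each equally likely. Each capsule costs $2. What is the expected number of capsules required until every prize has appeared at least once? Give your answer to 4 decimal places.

114.8880

The wait to go from k to k+1 distinct prizes is geometric with mean 29/(29-k).
E[T] = 29/29 + 29/28 + 29/27 + ... + 29/2 + 29/1 = 29·H_{29}.
H_{29} = 3.96165, so E[T] = 114.88796.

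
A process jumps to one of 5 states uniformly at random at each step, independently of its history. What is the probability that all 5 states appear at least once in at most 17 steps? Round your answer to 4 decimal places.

0.8891

Let A_i be the event that state i is missing after 17 steps. By inclusion–exclusion on the A_i,
P(all seen) = Σ_{j=0}^{5} (-1)^j C(5,j)((5-j)/5)^17
= 1.00000 - 0.11259 + 0.00169 - 0.00000 + 0.00000 - 0.00000
= 0.88910.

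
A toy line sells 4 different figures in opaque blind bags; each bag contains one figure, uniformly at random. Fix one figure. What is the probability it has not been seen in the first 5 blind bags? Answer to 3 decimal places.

0.237

Each blind bag misses the fixed figure with probability (4-1)/4 = 3/4, independently.
P(still missing after 5) = (3/4)^5 = 0.2373.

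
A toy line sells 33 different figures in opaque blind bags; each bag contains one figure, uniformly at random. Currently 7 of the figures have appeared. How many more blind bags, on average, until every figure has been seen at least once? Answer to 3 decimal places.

127.196

From k distinct to k+1 distinct takes on average 33/(33-k) blind bags.
Sum over k = 7,...,32: E = 33/26 + 33/25 + 33/24 + ... + 33/2 + 33/1 = 127.1959.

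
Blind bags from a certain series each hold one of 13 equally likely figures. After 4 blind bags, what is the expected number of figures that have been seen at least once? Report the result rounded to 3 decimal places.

3.562

For each figure, P(seen in 4 blind bags) = 1 - (12/13)^4 = 0.2740.
By linearity of expectation, E[distinct seen] = 13·(1 - (12/13)^4) = 3.5617.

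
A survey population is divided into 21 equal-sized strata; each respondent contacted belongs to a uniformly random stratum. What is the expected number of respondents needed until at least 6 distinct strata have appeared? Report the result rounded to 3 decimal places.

6.870

With k distinct strata already seen, the next new one arrives after an expected 21/(21-k) respondents.
Sum over k = 0,...,5: E = 21/21 + 21/20 + 21/19 + 21/18 + 21/17 + 21/16 = 6.8697.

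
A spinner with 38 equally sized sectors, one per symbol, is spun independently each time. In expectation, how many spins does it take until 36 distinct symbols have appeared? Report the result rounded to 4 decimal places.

103.6603

Going from k to k+1 distinct takes a geometric number of spins with mean 38/(38-k).
Sum over k = 0,...,35: E = 38/38 + 38/37 + 38/36 + ... + 38/4 + 38/3 = 103.66028.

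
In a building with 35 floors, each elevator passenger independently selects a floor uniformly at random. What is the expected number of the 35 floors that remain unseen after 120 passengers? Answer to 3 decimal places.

For each floor, P(unseen after 120) = (34/35)^120 = 0.0309.
By linearity of expectation, E[unseen] = 35·(34/35)^120 = 1.0799.

1.080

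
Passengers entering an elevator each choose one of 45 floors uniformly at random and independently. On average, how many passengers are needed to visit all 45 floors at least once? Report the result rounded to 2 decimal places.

After k distinct floors have appeared, the next passenger gives a new one with probability (45-k)/45, so the expected wait for the (k+1)-th is 45/(45-k).
E[T] = 45/45 + 45/44 + 45/43 + ... + 45/2 + 45/1 = 45·H_{45}.
H_{45} = 4.395, so E[T] = 197.773.

197.77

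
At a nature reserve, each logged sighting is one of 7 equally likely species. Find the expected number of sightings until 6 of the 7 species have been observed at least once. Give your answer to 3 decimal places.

Going from k to k+1 distinct takes a geometric number of sightings with mean 7/(7-k).
Sum over k = 0,...,5: E = 7/7 + 7/6 + 7/5 + 7/4 + 7/3 + 7/2 = 11.1500.

11.150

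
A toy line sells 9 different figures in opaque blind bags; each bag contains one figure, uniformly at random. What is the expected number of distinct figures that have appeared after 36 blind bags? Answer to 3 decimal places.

For each figure, P(seen in 36 blind bags) = 1 - (8/9)^36 = 0.9856.
By linearity of expectation, E[distinct seen] = 9·(1 - (8/9)^36) = 8.8704.

8.870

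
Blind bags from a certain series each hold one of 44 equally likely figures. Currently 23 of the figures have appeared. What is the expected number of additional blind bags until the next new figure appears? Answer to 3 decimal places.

2.095

Each blind bag yields a new figure with probability (44-23)/44 = 21/44, so the wait is geometric with mean 44/21.
E = 44/21 = 2.0952.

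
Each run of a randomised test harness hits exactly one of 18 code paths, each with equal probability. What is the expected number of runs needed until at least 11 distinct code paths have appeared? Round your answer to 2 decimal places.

16.24

Going from k to k+1 distinct takes a geometric number of runs with mean 18/(18-k).
Sum over k = 0,...,10: E = 18/18 + 18/17 + 18/16 + ... + 18/9 + 18/8 = 16.241.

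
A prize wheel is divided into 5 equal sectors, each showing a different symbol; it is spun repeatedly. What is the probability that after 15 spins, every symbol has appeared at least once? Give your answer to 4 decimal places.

By inclusion–exclusion over which symbols are missing,
P(all seen) = Σ_{j=0}^{5} (-1)^j C(5,j)((5-j)/5)^15
= 1.00000 - 0.17592 + 0.00470 - 0.00001 + 0.00000 - 0.00000
= 0.82877.

0.8288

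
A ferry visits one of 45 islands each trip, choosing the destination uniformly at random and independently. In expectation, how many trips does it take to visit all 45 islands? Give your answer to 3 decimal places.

The wait to go from k to k+1 distinct islands is geometric with mean 45/(45-k).
E[T] = 45/45 + 45/44 + 45/43 + ... + 45/2 + 45/1 = 45·H_{45}.
H_{45} = 4.3949, so E[T] = 197.7727.

197.773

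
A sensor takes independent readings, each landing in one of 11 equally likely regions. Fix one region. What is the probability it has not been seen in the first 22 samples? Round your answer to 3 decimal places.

On each sample the fixed region fails to appear with probability 10/11.
P(still missing after 22) = (10/11)^22 = 0.1228.

0.123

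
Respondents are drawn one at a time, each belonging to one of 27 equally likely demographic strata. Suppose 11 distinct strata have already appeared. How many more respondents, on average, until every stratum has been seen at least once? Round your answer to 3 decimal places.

91.280

With k distinct strata already seen, the next new one takes an expected 27/(27-k) respondents.
Sum over k = 11,...,26: E = 27/16 + 27/15 + 27/14 + ... + 27/2 + 27/1 = 91.2797.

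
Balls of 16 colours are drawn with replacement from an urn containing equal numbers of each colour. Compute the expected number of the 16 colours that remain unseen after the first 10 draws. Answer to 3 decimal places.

For each colour, P(unseen after 10) = (15/16)^10 = 0.5245.
By linearity of expectation, E[unseen] = 16·(15/16)^10 = 8.3914.

8.391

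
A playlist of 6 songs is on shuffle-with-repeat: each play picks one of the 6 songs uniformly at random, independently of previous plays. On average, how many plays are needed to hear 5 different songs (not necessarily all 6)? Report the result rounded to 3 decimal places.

8.700

With k distinct songs already seen, the next new one arrives after an expected 6/(6-k) plays.
Sum over k = 0,...,4: E = 6/6 + 6/5 + 6/4 + 6/3 + 6/2 = 8.7000.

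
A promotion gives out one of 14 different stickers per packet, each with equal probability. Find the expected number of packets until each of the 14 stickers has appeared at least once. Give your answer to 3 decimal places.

Split into phases: going from k distinct to k+1 distinct takes on average 14/(14-k) packets.
E[T] = 14/14 + 14/13 + 14/12 + ... + 14/2 + 14/1 = 14·H_{14}.
H_{14} = 3.2516, so E[T] = 45.5219.

45.522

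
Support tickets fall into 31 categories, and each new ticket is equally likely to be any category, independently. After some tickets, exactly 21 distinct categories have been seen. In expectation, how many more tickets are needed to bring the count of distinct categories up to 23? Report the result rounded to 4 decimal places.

The wait to go from k to k+1 distinct categories is geometric with mean 31/(31-k).
Sum over k = 21,...,22: E = 31/10 + 31/9 = 6.54444.

6.5444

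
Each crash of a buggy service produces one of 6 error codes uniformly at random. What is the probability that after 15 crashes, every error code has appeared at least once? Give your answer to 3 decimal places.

By inclusion–exclusion over which error codes are missing,
P(all seen) = Σ_{j=0}^{6} (-1)^j C(6,j)((6-j)/6)^15
= 1.0000 - 0.3894 + 0.0343 - 0.0006 + 0.0000 - 0.0000 + 0.0000
= 0.6442.

0.644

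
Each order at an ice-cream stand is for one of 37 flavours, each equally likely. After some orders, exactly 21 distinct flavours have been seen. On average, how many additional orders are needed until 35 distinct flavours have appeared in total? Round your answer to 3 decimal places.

With k distinct flavours already seen, the next new one takes an expected 37/(37-k) orders.
Sum over k = 21,...,34: E = 37/16 + 37/15 + 37/14 + ... + 37/4 + 37/3 = 69.5870.

69.587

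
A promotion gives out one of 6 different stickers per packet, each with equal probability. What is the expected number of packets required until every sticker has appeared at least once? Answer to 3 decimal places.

The wait to go from k to k+1 distinct stickers is geometric with mean 6/(6-k).
E[T] = 6/6 + 6/5 + 6/4 + 6/3 + 6/2 + 6/1 = 6·H_{6}.
H_{6} = 2.4500, so E[T] = 14.7000.

14.700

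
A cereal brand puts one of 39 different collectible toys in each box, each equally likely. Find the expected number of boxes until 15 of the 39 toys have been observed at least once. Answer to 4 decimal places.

Going from k to k+1 distinct takes a geometric number of boxes with mean 39/(39-k).
Sum over k = 0,...,14: E = 39/39 + 39/38 + 39/37 + ... + 39/26 + 39/25 = 18.62581.

18.6258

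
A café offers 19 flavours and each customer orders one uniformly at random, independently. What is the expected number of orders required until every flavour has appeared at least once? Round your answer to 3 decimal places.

67.407

The wait to go from k to k+1 distinct flavours is geometric with mean 19/(19-k).
E[T] = 19/19 + 19/18 + 19/17 + ... + 19/2 + 19/1 = 19·H_{19}.
H_{19} = 3.5477, so E[T] = 67.4071.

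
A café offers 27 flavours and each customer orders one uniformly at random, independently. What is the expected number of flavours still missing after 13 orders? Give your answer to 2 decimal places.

16.53

For each flavour, P(unseen after 13) = (26/27)^13 = 0.612.
By linearity of expectation, E[unseen] = 27·(26/27)^13 = 16.531.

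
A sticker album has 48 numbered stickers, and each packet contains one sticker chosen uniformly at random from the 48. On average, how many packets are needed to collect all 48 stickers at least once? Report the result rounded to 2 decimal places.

The wait to go from k to k+1 distinct stickers is geometric with mean 48/(48-k).
E[T] = 48/48 + 48/47 + 48/46 + ... + 48/2 + 48/1 = 48·H_{48}.
H_{48} = 4.459, so E[T] = 214.022.

214.02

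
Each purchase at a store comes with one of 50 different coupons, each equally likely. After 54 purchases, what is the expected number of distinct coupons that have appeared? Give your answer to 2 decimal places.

33.21

For each coupon, P(seen in 54 purchases) = 1 - (49/50)^54 = 0.664.
By linearity of expectation, E[distinct seen] = 50·(1 - (49/50)^54) = 33.205.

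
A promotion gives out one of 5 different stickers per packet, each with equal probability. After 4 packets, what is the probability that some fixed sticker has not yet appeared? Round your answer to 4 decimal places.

Each packet misses the fixed sticker with probability (5-1)/5 = 4/5, independently.
P(still missing after 4) = (4/5)^4 = 0.40960.

0.4096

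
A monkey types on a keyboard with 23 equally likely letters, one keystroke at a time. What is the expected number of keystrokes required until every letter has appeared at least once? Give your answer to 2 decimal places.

85.89

The wait to go from k to k+1 distinct letters is geometric with mean 23/(23-k).
E[T] = 23/23 + 23/22 + 23/21 + ... + 23/2 + 23/1 = 23·H_{23}.
H_{23} = 3.734, so E[T] = 85.889.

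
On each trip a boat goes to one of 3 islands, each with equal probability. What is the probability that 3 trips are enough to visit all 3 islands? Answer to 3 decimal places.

0.222

By inclusion–exclusion over which islands are missing,
P(all seen) = Σ_{j=0}^{3} (-1)^j C(3,j)((3-j)/3)^3
= 1.0000 - 0.8889 + 0.1111 - 0.0000
= 0.2222.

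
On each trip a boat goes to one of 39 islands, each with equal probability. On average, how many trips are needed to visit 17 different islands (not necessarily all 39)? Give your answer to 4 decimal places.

Going from k to k+1 distinct takes a geometric number of trips with mean 39/(39-k).
Sum over k = 0,...,16: E = 39/39 + 39/38 + 39/37 + ... + 39/24 + 39/23 = 21.94646.

21.9465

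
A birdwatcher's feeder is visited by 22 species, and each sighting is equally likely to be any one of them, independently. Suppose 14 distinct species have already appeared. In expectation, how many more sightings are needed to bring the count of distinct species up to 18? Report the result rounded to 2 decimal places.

The wait to go from k to k+1 distinct species is geometric with mean 22/(22-k).
Sum over k = 14,...,17: E = 22/8 + 22/7 + 22/6 + 22/5 = 13.960.

13.96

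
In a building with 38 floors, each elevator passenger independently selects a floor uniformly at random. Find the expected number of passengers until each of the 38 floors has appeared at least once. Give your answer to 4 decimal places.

The wait to go from k to k+1 distinct floors is geometric with mean 38/(38-k).
E[T] = 38/38 + 38/37 + 38/36 + ... + 38/2 + 38/1 = 38·H_{38}.
H_{38} = 4.22790, so E[T] = 160.66028.

160.6603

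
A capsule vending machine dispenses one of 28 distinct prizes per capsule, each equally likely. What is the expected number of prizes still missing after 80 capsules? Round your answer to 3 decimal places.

1.526

For each prize, P(unseen after 80) = (27/28)^80 = 0.0545.
By linearity of expectation, E[unseen] = 28·(27/28)^80 = 1.5262.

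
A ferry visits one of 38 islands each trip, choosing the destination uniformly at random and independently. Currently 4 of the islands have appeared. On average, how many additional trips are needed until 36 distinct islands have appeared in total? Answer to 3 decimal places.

99.492

From k distinct to k+1 distinct takes on average 38/(38-k) trips.
Sum over k = 4,...,35: E = 38/34 + 38/33 + 38/32 + ... + 38/4 + 38/3 = 99.4920.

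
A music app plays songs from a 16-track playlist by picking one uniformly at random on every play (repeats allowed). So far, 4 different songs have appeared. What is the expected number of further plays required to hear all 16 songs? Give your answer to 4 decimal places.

49.6514

The wait to go from k to k+1 distinct songs is geometric with mean 16/(16-k).
Sum over k = 4,...,15: E = 16/12 + 16/11 + 16/10 + ... + 16/2 + 16/1 = 49.65137.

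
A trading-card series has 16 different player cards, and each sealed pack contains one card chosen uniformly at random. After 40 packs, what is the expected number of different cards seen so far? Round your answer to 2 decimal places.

14.79

For each card, P(seen in 40 packs) = 1 - (15/16)^40 = 0.924.
By linearity of expectation, E[distinct seen] = 16·(1 - (15/16)^40) = 14.789.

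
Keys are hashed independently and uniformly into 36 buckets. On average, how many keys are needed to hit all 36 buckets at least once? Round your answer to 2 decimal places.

Split into phases: going from k distinct to k+1 distinct takes on average 36/(36-k) keys.
E[T] = 36/36 + 36/35 + 36/34 + ... + 36/2 + 36/1 = 36·H_{36}.
H_{36} = 4.175, so E[T] = 150.284.

150.28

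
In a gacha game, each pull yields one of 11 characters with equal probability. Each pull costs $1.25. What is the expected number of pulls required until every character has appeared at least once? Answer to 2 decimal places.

33.22

After k distinct characters have appeared, the next pull gives a new one with probability (11-k)/11, so the expected wait for the (k+1)-th is 11/(11-k).
E[T] = 11/11 + 11/10 + 11/9 + ... + 11/2 + 11/1 = 11·H_{11}.
H_{11} = 3.020, so E[T] = 33.219.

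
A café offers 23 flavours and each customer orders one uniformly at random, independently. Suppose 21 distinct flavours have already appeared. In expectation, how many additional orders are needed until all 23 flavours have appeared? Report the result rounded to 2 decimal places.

The wait to go from k to k+1 distinct flavours is geometric with mean 23/(23-k).
Sum over k = 21,...,22: E = 23/2 + 23/1 = 34.500.

34.50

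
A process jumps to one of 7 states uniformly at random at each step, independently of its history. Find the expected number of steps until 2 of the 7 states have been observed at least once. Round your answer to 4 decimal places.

Going from k to k+1 distinct takes a geometric number of steps with mean 7/(7-k).
Sum over k = 0,...,1: E = 7/7 + 7/6 = 2.16667.

2.1667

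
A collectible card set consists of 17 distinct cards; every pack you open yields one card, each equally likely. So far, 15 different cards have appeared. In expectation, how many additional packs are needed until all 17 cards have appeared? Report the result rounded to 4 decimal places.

The wait to go from k to k+1 distinct cards is geometric with mean 17/(17-k).
Sum over k = 15,...,16: E = 17/2 + 17/1 = 25.50000.

25.5000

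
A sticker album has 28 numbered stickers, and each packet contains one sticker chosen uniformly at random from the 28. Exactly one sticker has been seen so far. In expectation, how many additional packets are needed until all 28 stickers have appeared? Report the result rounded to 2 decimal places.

108.96

From k distinct to k+1 distinct takes on average 28/(28-k) packets.
Sum over k = 1,...,27: E = 28/27 + 28/26 + 28/25 + ... + 28/2 + 28/1 = 108.961.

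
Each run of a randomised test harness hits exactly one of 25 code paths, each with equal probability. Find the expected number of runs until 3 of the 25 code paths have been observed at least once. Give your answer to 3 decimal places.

With k distinct code paths already seen, the next new one arrives after an expected 25/(25-k) runs.
Sum over k = 0,...,2: E = 25/25 + 25/24 + 25/23 = 3.1286.

3.129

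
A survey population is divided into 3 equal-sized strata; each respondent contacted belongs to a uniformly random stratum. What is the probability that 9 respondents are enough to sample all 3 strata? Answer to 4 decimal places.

0.9221

Let A_i be the event that stratum i is missing after 9 respondents. By inclusion–exclusion on the A_i,
P(all seen) = Σ_{j=0}^{3} (-1)^j C(3,j)((3-j)/3)^9
= 1.00000 - 0.07804 + 0.00015 - 0.00000
= 0.92212.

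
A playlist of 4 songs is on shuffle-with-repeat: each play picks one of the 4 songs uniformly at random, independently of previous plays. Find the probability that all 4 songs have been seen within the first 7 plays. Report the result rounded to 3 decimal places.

0.513

By inclusion–exclusion over which songs are missing,
P(all seen) = Σ_{j=0}^{4} (-1)^j C(4,j)((4-j)/4)^7
= 1.0000 - 0.5339 + 0.0469 - 0.0002 + 0.0000
= 0.5127.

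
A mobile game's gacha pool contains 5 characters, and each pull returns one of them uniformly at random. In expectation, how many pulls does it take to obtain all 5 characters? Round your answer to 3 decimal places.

11.417

The wait to go from k to k+1 distinct characters is geometric with mean 5/(5-k).
E[T] = 5/5 + 5/4 + 5/3 + 5/2 + 5/1 = 5·H_{5}.
H_{5} = 2.2833, so E[T] = 11.4167.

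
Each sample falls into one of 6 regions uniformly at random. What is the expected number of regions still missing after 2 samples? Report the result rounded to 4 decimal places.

For each region, P(unseen after 2) = (5/6)^2 = 0.69444.
By linearity of expectation, E[unseen] = 6·(5/6)^2 = 4.16667.

4.1667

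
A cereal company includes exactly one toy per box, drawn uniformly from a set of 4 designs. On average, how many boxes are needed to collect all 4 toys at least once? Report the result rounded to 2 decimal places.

8.33

The wait to go from k to k+1 distinct toys is geometric with mean 4/(4-k).
E[T] = 4/4 + 4/3 + 4/2 + 4/1 = 4·H_{4}.
H_{4} = 2.083, so E[T] = 8.333.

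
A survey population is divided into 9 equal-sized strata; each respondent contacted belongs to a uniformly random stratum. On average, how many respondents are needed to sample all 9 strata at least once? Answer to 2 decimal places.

25.46

Split into phases: going from k distinct to k+1 distinct takes on average 9/(9-k) respondents.
E[T] = 9/9 + 9/8 + 9/7 + ... + 9/2 + 9/1 = 9·H_{9}.
H_{9} = 2.829, so E[T] = 25.461.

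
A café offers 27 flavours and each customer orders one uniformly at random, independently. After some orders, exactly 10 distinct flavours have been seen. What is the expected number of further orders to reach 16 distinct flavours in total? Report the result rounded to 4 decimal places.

The wait to go from k to k+1 distinct flavours is geometric with mean 27/(27-k).
Sum over k = 10,...,15: E = 27/17 + 27/16 + 27/15 + 27/14 + 27/13 + 27/12 = 11.33123.

11.3312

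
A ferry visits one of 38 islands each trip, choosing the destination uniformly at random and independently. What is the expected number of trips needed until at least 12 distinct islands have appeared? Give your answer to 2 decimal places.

With k distinct islands already seen, the next new one arrives after an expected 38/(38-k) trips.
Sum over k = 0,...,11: E = 38/38 + 38/37 + 38/36 + ... + 38/28 + 38/27 = 14.192.

14.19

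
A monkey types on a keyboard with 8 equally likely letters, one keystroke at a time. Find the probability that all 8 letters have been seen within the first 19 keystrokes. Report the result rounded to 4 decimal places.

0.4783

Let A_i be the event that letter i is missing after 19 keystrokes. By inclusion–exclusion on the A_i,
P(all seen) = Σ_{j=0}^{8} (-1)^j C(8,j)((8-j)/8)^19
= 1.00000 - 0.63277 + 0.11839 - 0.00741 + 0.00013 - 0.00000 + 0.00000 - 0.00000 + 0.00000
= 0.47835.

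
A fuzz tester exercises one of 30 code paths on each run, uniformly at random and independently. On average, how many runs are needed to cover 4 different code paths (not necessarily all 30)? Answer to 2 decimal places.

Going from k to k+1 distinct takes a geometric number of runs with mean 30/(30-k).
Sum over k = 0,...,3: E = 30/30 + 30/29 + 30/28 + 30/27 = 4.217.

4.22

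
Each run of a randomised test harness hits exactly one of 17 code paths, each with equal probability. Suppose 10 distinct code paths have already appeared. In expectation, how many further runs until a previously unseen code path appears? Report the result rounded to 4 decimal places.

2.4286

Each run yields a new code path with probability (17-10)/17 = 7/17, so the wait is geometric with mean 17/7.
E = 17/7 = 2.42857.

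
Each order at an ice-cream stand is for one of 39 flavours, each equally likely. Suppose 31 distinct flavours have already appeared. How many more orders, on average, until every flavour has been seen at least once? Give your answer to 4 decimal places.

With k distinct flavours already seen, the next new one takes an expected 39/(39-k) orders.
Sum over k = 31,...,38: E = 39/8 + 39/7 + 39/6 + ... + 39/2 + 39/1 = 105.99643.

105.9964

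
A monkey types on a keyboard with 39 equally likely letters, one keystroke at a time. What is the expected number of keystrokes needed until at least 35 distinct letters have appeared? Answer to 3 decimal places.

84.638

With k distinct letters already seen, the next new one arrives after an expected 39/(39-k) keystrokes.
Sum over k = 0,...,34: E = 39/39 + 39/38 + 39/37 + ... + 39/6 + 39/5 = 84.6382.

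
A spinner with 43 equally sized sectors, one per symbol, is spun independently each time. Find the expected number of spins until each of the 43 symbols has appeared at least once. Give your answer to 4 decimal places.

187.0499

After k distinct symbols have appeared, the next spin gives a new one with probability (43-k)/43, so the expected wait for the (k+1)-th is 43/(43-k).
E[T] = 43/43 + 43/42 + 43/41 + ... + 43/2 + 43/1 = 43·H_{43}.
H_{43} = 4.35000, so E[T] = 187.04994.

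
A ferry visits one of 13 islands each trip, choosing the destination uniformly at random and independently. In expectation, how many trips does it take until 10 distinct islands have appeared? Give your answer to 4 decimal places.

17.5084

With k distinct islands already seen, the next new one arrives after an expected 13/(13-k) trips.
Sum over k = 0,...,9: E = 13/13 + 13/12 + 13/11 + ... + 13/5 + 13/4 = 17.50841.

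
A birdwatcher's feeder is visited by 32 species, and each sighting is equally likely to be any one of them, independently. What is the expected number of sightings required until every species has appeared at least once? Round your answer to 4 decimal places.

129.8718

Split into phases: going from k distinct to k+1 distinct takes on average 32/(32-k) sightings.
E[T] = 32/32 + 32/31 + 32/30 + ... + 32/2 + 32/1 = 32·H_{32}.
H_{32} = 4.05850, so E[T] = 129.87185.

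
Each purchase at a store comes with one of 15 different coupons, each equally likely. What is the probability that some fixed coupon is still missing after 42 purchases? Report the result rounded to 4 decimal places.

On each purchase the fixed coupon fails to appear with probability 14/15.
P(still missing after 42) = (14/15)^42 = 0.05515.

0.0551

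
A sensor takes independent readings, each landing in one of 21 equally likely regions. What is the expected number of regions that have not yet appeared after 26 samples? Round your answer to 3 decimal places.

For each region, P(unseen after 26) = (20/21)^26 = 0.2812.
By linearity of expectation, E[unseen] = 21·(20/21)^26 = 5.9061.

5.906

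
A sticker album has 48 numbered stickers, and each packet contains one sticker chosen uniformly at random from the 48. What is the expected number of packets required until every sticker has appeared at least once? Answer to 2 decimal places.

214.02

The wait to go from k to k+1 distinct stickers is geometric with mean 48/(48-k).
E[T] = 48/48 + 48/47 + 48/46 + ... + 48/2 + 48/1 = 48·H_{48}.
H_{48} = 4.459, so E[T] = 214.022.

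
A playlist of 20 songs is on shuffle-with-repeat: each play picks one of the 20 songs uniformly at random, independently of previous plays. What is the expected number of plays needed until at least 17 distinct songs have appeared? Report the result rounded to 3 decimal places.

With k distinct songs already seen, the next new one arrives after an expected 20/(20-k) plays.
Sum over k = 0,...,16: E = 20/20 + 20/19 + 20/18 + ... + 20/5 + 20/4 = 35.2881.

35.288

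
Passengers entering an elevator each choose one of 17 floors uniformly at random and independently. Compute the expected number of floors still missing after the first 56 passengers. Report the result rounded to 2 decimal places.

0.57

For each floor, P(unseen after 56) = (16/17)^56 = 0.034.
By linearity of expectation, E[unseen] = 17·(16/17)^56 = 0.570.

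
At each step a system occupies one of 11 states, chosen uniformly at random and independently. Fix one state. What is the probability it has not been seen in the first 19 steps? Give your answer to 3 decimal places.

Each step misses the fixed state with probability (11-1)/11 = 10/11, independently.
P(still missing after 19) = (10/11)^19 = 0.1635.

0.164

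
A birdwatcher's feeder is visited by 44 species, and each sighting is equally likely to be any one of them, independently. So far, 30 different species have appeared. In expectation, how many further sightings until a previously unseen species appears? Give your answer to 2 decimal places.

3.14

Each sighting yields a new species with probability (44-30)/44 = 14/44, so the wait is geometric with mean 44/14.
E = 44/14 = 3.143.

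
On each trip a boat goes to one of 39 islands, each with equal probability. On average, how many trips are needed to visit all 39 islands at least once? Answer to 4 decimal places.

165.8882

After k distinct islands have appeared, the next trip gives a new one with probability (39-k)/39, so the expected wait for the (k+1)-th is 39/(39-k).
E[T] = 39/39 + 39/38 + 39/37 + ... + 39/2 + 39/1 = 39·H_{39}.
H_{39} = 4.25354, so E[T] = 165.88818.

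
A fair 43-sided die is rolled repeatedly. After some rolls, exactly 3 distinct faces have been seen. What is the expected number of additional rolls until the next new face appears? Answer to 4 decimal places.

1.0750

The number of rolls until the next new face is geometric with success probability 40/43, so its mean is 43/40.
E = 43/40 = 1.07500.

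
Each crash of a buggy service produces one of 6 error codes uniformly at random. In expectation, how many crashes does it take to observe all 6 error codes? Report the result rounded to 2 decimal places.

14.70

After k distinct error codes have appeared, the next crash gives a new one with probability (6-k)/6, so the expected wait for the (k+1)-th is 6/(6-k).
E[T] = 6/6 + 6/5 + 6/4 + 6/3 + 6/2 + 6/1 = 6·H_{6}.
H_{6} = 2.450, so E[T] = 14.700.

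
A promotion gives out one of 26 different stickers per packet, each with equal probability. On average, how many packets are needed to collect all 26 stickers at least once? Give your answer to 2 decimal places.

The wait to go from k to k+1 distinct stickers is geometric with mean 26/(26-k).
E[T] = 26/26 + 26/25 + 26/24 + ... + 26/2 + 26/1 = 26·H_{26}.
H_{26} = 3.854, so E[T] = 100.215.

100.21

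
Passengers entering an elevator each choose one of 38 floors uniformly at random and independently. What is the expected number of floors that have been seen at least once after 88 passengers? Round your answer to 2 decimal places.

For each floor, P(seen in 88 passengers) = 1 - (37/38)^88 = 0.904.
By linearity of expectation, E[distinct seen] = 38·(1 - (37/38)^88) = 34.364.

34.36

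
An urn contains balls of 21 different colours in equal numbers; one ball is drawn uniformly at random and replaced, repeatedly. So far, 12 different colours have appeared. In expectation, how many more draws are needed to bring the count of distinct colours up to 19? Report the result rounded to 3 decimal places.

27.908

With k distinct colours already seen, the next new one takes an expected 21/(21-k) draws.
Sum over k = 12,...,18: E = 21/9 + 21/8 + 21/7 + ... + 21/4 + 21/3 = 27.9083.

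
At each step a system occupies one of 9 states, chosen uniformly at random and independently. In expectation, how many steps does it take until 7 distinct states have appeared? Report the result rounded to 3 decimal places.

11.961

Going from k to k+1 distinct takes a geometric number of steps with mean 9/(9-k).
Sum over k = 0,...,6: E = 9/9 + 9/8 + 9/7 + ... + 9/4 + 9/3 = 11.9607.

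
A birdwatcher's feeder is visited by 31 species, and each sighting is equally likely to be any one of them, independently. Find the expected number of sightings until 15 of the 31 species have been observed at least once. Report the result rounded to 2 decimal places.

Going from k to k+1 distinct takes a geometric number of sightings with mean 31/(31-k).
Sum over k = 0,...,14: E = 31/31 + 31/30 + 31/29 + ... + 31/18 + 31/17 = 20.042.

20.04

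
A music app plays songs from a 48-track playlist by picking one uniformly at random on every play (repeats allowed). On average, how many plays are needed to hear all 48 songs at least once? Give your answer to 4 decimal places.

After k distinct songs have appeared, the next play gives a new one with probability (48-k)/48, so the expected wait for the (k+1)-th is 48/(48-k).
E[T] = 48/48 + 48/47 + 48/46 + ... + 48/2 + 48/1 = 48·H_{48}.
H_{48} = 4.45880, so E[T] = 214.02226.

214.0223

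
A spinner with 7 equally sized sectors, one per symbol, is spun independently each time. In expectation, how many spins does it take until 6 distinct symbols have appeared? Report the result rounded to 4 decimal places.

With k distinct symbols already seen, the next new one arrives after an expected 7/(7-k) spins.
Sum over k = 0,...,5: E = 7/7 + 7/6 + 7/5 + 7/4 + 7/3 + 7/2 = 11.15000.

11.1500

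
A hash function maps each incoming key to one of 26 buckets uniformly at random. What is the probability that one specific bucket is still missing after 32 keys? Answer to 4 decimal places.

0.2851

Each key misses the fixed bucket with probability (26-1)/26 = 25/26, independently.
P(still missing after 32) = (25/26)^32 = 0.28506.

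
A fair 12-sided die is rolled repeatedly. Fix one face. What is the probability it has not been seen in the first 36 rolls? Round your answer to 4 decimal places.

On each roll the fixed face fails to appear with probability 11/12.
P(still missing after 36) = (11/12)^36 = 0.04361.

0.0436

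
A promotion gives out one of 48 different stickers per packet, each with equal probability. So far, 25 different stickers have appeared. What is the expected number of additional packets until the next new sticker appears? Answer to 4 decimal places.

The number of packets until the next new sticker is geometric with success probability 23/48, so its mean is 48/23.
E = 48/23 = 2.08696.

2.0870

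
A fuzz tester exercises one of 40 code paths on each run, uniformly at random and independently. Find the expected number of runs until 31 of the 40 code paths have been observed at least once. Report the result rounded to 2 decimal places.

With k distinct code paths already seen, the next new one arrives after an expected 40/(40-k) runs.
Sum over k = 0,...,30: E = 40/40 + 40/39 + 40/38 + ... + 40/11 + 40/10 = 57.983.

57.98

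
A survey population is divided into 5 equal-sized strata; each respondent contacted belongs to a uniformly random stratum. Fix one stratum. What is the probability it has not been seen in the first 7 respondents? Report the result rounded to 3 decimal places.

Each respondent misses the fixed stratum with probability (5-1)/5 = 4/5, independently.
P(still missing after 7) = (4/5)^7 = 0.2097.

0.210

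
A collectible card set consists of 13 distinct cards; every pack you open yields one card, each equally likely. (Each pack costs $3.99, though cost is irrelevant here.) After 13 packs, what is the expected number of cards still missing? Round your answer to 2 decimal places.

4.59

For each card, P(unseen after 13) = (12/13)^13 = 0.353.
By linearity of expectation, E[unseen] = 13·(12/13)^13 = 4.592.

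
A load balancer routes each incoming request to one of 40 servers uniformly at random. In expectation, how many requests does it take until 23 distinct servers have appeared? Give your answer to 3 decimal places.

33.560

With k distinct servers already seen, the next new one arrives after an expected 40/(40-k) requests.
Sum over k = 0,...,22: E = 40/40 + 40/39 + 40/38 + ... + 40/19 + 40/18 = 33.5596.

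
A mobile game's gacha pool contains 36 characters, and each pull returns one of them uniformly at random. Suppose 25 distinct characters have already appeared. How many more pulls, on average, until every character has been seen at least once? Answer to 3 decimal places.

108.716

From k distinct to k+1 distinct takes on average 36/(36-k) pulls.
Sum over k = 25,...,35: E = 36/11 + 36/10 + 36/9 + ... + 36/2 + 36/1 = 108.7156.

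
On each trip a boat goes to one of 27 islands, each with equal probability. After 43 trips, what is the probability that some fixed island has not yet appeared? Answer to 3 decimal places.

On each trip the fixed island fails to appear with probability 26/27.
P(still missing after 43) = (26/27)^43 = 0.1973.

0.197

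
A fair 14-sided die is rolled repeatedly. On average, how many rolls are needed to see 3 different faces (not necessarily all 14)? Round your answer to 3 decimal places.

3.244

Going from k to k+1 distinct takes a geometric number of rolls with mean 14/(14-k).
Sum over k = 0,...,2: E = 14/14 + 14/13 + 14/12 = 3.2436.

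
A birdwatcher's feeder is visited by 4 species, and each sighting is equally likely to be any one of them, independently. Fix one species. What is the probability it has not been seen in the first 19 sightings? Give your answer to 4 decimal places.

On each sighting the fixed species fails to appear with probability 3/4.
P(still missing after 19) = (3/4)^19 = 0.00423.

0.0042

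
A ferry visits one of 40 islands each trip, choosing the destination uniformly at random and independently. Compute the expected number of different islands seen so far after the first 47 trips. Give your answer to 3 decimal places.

27.830

For each island, P(seen in 47 trips) = 1 - (39/40)^47 = 0.6958.
By linearity of expectation, E[distinct seen] = 40·(1 - (39/40)^47) = 27.8304.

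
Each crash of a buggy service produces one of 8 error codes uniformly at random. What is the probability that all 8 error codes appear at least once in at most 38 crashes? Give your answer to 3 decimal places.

By inclusion–exclusion over which error codes are missing,
P(all seen) = Σ_{j=0}^{8} (-1)^j C(8,j)((8-j)/8)^38
= 1.0000 - 0.0500 + 0.0005 - 0.0000 + 0.0000 - 0.0000 + 0.0000 - 0.0000 + 0.0000
= 0.9505.

0.950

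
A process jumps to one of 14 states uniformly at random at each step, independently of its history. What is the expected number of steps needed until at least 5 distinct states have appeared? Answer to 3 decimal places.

5.916

With k distinct states already seen, the next new one arrives after an expected 14/(14-k) steps.
Sum over k = 0,...,4: E = 14/14 + 14/13 + 14/12 + 14/11 + 14/10 = 5.9163.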